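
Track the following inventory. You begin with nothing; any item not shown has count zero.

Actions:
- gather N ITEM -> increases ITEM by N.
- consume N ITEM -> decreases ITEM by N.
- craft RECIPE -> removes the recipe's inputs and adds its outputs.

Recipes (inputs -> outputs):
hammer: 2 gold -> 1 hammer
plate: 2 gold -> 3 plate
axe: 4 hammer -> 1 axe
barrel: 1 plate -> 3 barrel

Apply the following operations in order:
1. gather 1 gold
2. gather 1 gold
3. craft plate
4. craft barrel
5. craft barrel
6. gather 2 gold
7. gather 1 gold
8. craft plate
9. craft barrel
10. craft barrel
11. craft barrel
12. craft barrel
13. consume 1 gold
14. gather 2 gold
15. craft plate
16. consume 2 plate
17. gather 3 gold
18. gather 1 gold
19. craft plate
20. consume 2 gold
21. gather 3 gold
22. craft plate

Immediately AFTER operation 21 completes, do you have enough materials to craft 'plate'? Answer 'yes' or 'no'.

Answer: yes

Derivation:
After 1 (gather 1 gold): gold=1
After 2 (gather 1 gold): gold=2
After 3 (craft plate): plate=3
After 4 (craft barrel): barrel=3 plate=2
After 5 (craft barrel): barrel=6 plate=1
After 6 (gather 2 gold): barrel=6 gold=2 plate=1
After 7 (gather 1 gold): barrel=6 gold=3 plate=1
After 8 (craft plate): barrel=6 gold=1 plate=4
After 9 (craft barrel): barrel=9 gold=1 plate=3
After 10 (craft barrel): barrel=12 gold=1 plate=2
After 11 (craft barrel): barrel=15 gold=1 plate=1
After 12 (craft barrel): barrel=18 gold=1
After 13 (consume 1 gold): barrel=18
After 14 (gather 2 gold): barrel=18 gold=2
After 15 (craft plate): barrel=18 plate=3
After 16 (consume 2 plate): barrel=18 plate=1
After 17 (gather 3 gold): barrel=18 gold=3 plate=1
After 18 (gather 1 gold): barrel=18 gold=4 plate=1
After 19 (craft plate): barrel=18 gold=2 plate=4
After 20 (consume 2 gold): barrel=18 plate=4
After 21 (gather 3 gold): barrel=18 gold=3 plate=4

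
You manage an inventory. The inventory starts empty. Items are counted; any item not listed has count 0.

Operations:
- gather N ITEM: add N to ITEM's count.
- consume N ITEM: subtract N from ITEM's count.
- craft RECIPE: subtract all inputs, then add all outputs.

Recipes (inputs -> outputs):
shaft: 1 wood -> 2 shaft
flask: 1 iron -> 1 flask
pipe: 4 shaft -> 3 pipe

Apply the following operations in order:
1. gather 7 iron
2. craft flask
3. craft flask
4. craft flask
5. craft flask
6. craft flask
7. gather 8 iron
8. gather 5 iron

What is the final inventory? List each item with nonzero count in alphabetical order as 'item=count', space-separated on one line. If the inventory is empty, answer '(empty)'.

After 1 (gather 7 iron): iron=7
After 2 (craft flask): flask=1 iron=6
After 3 (craft flask): flask=2 iron=5
After 4 (craft flask): flask=3 iron=4
After 5 (craft flask): flask=4 iron=3
After 6 (craft flask): flask=5 iron=2
After 7 (gather 8 iron): flask=5 iron=10
After 8 (gather 5 iron): flask=5 iron=15

Answer: flask=5 iron=15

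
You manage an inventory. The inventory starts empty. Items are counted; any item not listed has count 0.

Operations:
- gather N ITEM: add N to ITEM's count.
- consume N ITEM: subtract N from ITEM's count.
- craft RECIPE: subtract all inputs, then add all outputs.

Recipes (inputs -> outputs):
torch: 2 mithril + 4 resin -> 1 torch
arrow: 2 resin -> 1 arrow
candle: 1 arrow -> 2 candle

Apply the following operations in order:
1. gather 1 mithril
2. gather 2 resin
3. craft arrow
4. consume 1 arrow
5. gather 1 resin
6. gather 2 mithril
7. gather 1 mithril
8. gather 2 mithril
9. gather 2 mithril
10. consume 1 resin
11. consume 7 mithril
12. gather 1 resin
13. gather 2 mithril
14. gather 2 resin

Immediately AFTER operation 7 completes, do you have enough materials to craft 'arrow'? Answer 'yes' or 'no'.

Answer: no

Derivation:
After 1 (gather 1 mithril): mithril=1
After 2 (gather 2 resin): mithril=1 resin=2
After 3 (craft arrow): arrow=1 mithril=1
After 4 (consume 1 arrow): mithril=1
After 5 (gather 1 resin): mithril=1 resin=1
After 6 (gather 2 mithril): mithril=3 resin=1
After 7 (gather 1 mithril): mithril=4 resin=1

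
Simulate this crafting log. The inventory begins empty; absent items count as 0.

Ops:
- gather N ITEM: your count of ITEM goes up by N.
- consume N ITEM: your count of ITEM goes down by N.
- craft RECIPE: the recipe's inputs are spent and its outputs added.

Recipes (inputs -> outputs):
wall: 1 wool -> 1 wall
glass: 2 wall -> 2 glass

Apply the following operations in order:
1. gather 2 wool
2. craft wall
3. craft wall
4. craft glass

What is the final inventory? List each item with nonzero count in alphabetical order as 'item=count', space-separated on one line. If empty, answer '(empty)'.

Answer: glass=2

Derivation:
After 1 (gather 2 wool): wool=2
After 2 (craft wall): wall=1 wool=1
After 3 (craft wall): wall=2
After 4 (craft glass): glass=2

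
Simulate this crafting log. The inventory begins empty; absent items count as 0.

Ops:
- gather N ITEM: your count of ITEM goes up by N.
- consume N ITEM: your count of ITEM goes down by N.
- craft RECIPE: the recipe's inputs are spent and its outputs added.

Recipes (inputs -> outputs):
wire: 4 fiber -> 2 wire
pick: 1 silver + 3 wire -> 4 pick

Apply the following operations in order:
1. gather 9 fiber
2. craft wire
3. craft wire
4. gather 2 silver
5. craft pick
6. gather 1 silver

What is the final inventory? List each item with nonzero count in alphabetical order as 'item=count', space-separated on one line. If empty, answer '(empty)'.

After 1 (gather 9 fiber): fiber=9
After 2 (craft wire): fiber=5 wire=2
After 3 (craft wire): fiber=1 wire=4
After 4 (gather 2 silver): fiber=1 silver=2 wire=4
After 5 (craft pick): fiber=1 pick=4 silver=1 wire=1
After 6 (gather 1 silver): fiber=1 pick=4 silver=2 wire=1

Answer: fiber=1 pick=4 silver=2 wire=1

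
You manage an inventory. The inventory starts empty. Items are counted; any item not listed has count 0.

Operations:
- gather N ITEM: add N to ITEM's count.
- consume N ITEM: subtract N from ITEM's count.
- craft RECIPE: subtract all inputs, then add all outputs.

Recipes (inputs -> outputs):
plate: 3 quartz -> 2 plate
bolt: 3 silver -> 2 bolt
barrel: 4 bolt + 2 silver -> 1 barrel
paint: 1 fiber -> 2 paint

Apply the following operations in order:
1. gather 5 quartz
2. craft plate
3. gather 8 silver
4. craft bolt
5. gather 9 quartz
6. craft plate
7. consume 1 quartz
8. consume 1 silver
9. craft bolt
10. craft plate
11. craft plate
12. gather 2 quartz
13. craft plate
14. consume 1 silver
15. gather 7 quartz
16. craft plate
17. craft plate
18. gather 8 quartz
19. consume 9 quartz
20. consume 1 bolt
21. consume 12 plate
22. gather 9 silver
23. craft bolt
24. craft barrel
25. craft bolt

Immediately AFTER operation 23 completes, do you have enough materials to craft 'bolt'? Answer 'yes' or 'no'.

After 1 (gather 5 quartz): quartz=5
After 2 (craft plate): plate=2 quartz=2
After 3 (gather 8 silver): plate=2 quartz=2 silver=8
After 4 (craft bolt): bolt=2 plate=2 quartz=2 silver=5
After 5 (gather 9 quartz): bolt=2 plate=2 quartz=11 silver=5
After 6 (craft plate): bolt=2 plate=4 quartz=8 silver=5
After 7 (consume 1 quartz): bolt=2 plate=4 quartz=7 silver=5
After 8 (consume 1 silver): bolt=2 plate=4 quartz=7 silver=4
After 9 (craft bolt): bolt=4 plate=4 quartz=7 silver=1
After 10 (craft plate): bolt=4 plate=6 quartz=4 silver=1
After 11 (craft plate): bolt=4 plate=8 quartz=1 silver=1
After 12 (gather 2 quartz): bolt=4 plate=8 quartz=3 silver=1
After 13 (craft plate): bolt=4 plate=10 silver=1
After 14 (consume 1 silver): bolt=4 plate=10
After 15 (gather 7 quartz): bolt=4 plate=10 quartz=7
After 16 (craft plate): bolt=4 plate=12 quartz=4
After 17 (craft plate): bolt=4 plate=14 quartz=1
After 18 (gather 8 quartz): bolt=4 plate=14 quartz=9
After 19 (consume 9 quartz): bolt=4 plate=14
After 20 (consume 1 bolt): bolt=3 plate=14
After 21 (consume 12 plate): bolt=3 plate=2
After 22 (gather 9 silver): bolt=3 plate=2 silver=9
After 23 (craft bolt): bolt=5 plate=2 silver=6

Answer: yes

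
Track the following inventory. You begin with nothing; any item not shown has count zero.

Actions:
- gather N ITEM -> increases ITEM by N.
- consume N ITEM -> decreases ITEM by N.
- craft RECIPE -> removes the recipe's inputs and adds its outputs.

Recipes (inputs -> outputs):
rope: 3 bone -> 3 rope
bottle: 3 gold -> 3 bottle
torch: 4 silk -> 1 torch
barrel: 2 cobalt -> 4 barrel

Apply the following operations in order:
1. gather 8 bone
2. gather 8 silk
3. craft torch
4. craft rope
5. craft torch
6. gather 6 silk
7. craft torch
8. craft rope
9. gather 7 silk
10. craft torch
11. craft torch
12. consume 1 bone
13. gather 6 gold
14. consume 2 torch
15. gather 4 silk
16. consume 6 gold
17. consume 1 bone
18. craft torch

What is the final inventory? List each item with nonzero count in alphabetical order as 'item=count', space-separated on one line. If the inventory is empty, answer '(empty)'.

Answer: rope=6 silk=1 torch=4

Derivation:
After 1 (gather 8 bone): bone=8
After 2 (gather 8 silk): bone=8 silk=8
After 3 (craft torch): bone=8 silk=4 torch=1
After 4 (craft rope): bone=5 rope=3 silk=4 torch=1
After 5 (craft torch): bone=5 rope=3 torch=2
After 6 (gather 6 silk): bone=5 rope=3 silk=6 torch=2
After 7 (craft torch): bone=5 rope=3 silk=2 torch=3
After 8 (craft rope): bone=2 rope=6 silk=2 torch=3
After 9 (gather 7 silk): bone=2 rope=6 silk=9 torch=3
After 10 (craft torch): bone=2 rope=6 silk=5 torch=4
After 11 (craft torch): bone=2 rope=6 silk=1 torch=5
After 12 (consume 1 bone): bone=1 rope=6 silk=1 torch=5
After 13 (gather 6 gold): bone=1 gold=6 rope=6 silk=1 torch=5
After 14 (consume 2 torch): bone=1 gold=6 rope=6 silk=1 torch=3
After 15 (gather 4 silk): bone=1 gold=6 rope=6 silk=5 torch=3
After 16 (consume 6 gold): bone=1 rope=6 silk=5 torch=3
After 17 (consume 1 bone): rope=6 silk=5 torch=3
After 18 (craft torch): rope=6 silk=1 torch=4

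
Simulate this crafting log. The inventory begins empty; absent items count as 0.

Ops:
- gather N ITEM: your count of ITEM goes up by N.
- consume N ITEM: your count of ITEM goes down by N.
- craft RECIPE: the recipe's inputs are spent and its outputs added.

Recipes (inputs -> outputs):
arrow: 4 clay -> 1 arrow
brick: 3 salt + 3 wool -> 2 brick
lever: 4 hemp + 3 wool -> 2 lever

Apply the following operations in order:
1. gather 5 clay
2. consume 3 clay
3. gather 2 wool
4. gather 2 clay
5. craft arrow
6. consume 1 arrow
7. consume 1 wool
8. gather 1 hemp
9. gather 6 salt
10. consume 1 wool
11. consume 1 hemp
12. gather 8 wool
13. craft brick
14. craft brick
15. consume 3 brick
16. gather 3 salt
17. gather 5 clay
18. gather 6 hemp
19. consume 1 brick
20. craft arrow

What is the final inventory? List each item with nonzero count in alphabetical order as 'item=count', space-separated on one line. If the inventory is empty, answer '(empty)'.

Answer: arrow=1 clay=1 hemp=6 salt=3 wool=2

Derivation:
After 1 (gather 5 clay): clay=5
After 2 (consume 3 clay): clay=2
After 3 (gather 2 wool): clay=2 wool=2
After 4 (gather 2 clay): clay=4 wool=2
After 5 (craft arrow): arrow=1 wool=2
After 6 (consume 1 arrow): wool=2
After 7 (consume 1 wool): wool=1
After 8 (gather 1 hemp): hemp=1 wool=1
After 9 (gather 6 salt): hemp=1 salt=6 wool=1
After 10 (consume 1 wool): hemp=1 salt=6
After 11 (consume 1 hemp): salt=6
After 12 (gather 8 wool): salt=6 wool=8
After 13 (craft brick): brick=2 salt=3 wool=5
After 14 (craft brick): brick=4 wool=2
After 15 (consume 3 brick): brick=1 wool=2
After 16 (gather 3 salt): brick=1 salt=3 wool=2
After 17 (gather 5 clay): brick=1 clay=5 salt=3 wool=2
After 18 (gather 6 hemp): brick=1 clay=5 hemp=6 salt=3 wool=2
After 19 (consume 1 brick): clay=5 hemp=6 salt=3 wool=2
After 20 (craft arrow): arrow=1 clay=1 hemp=6 salt=3 wool=2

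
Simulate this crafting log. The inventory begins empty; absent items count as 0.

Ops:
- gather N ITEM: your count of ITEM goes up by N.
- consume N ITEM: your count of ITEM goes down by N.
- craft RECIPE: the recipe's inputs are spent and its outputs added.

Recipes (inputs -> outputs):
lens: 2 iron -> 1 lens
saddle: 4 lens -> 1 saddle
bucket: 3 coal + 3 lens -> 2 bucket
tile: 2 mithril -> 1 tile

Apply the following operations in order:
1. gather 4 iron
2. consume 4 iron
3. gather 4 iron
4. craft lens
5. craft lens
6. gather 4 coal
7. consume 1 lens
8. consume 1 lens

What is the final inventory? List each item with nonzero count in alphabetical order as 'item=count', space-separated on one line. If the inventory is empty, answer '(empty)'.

After 1 (gather 4 iron): iron=4
After 2 (consume 4 iron): (empty)
After 3 (gather 4 iron): iron=4
After 4 (craft lens): iron=2 lens=1
After 5 (craft lens): lens=2
After 6 (gather 4 coal): coal=4 lens=2
After 7 (consume 1 lens): coal=4 lens=1
After 8 (consume 1 lens): coal=4

Answer: coal=4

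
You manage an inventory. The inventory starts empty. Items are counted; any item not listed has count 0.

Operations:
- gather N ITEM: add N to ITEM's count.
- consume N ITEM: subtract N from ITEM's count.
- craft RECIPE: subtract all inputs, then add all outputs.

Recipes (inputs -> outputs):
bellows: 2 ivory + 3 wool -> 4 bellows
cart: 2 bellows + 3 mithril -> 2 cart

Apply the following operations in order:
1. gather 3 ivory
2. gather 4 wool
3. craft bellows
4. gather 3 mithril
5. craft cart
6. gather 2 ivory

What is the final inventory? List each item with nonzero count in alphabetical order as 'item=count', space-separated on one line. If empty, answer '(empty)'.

Answer: bellows=2 cart=2 ivory=3 wool=1

Derivation:
After 1 (gather 3 ivory): ivory=3
After 2 (gather 4 wool): ivory=3 wool=4
After 3 (craft bellows): bellows=4 ivory=1 wool=1
After 4 (gather 3 mithril): bellows=4 ivory=1 mithril=3 wool=1
After 5 (craft cart): bellows=2 cart=2 ivory=1 wool=1
After 6 (gather 2 ivory): bellows=2 cart=2 ivory=3 wool=1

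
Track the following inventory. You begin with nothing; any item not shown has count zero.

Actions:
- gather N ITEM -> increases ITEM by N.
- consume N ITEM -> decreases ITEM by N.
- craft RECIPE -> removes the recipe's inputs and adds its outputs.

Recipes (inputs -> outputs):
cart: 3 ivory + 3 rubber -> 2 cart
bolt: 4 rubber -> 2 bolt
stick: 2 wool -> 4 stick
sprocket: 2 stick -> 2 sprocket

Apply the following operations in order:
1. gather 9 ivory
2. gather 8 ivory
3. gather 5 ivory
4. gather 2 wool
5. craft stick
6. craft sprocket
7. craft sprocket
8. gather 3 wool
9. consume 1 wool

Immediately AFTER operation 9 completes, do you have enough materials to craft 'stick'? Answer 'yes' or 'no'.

After 1 (gather 9 ivory): ivory=9
After 2 (gather 8 ivory): ivory=17
After 3 (gather 5 ivory): ivory=22
After 4 (gather 2 wool): ivory=22 wool=2
After 5 (craft stick): ivory=22 stick=4
After 6 (craft sprocket): ivory=22 sprocket=2 stick=2
After 7 (craft sprocket): ivory=22 sprocket=4
After 8 (gather 3 wool): ivory=22 sprocket=4 wool=3
After 9 (consume 1 wool): ivory=22 sprocket=4 wool=2

Answer: yes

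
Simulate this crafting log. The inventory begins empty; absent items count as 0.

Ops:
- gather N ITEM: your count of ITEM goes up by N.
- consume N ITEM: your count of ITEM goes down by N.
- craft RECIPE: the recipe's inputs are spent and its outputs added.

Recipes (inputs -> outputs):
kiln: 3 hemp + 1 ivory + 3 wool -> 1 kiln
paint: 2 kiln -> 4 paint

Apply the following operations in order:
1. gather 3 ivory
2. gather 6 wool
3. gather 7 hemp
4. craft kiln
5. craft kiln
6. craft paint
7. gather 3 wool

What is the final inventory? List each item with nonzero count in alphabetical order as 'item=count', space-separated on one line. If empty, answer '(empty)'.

Answer: hemp=1 ivory=1 paint=4 wool=3

Derivation:
After 1 (gather 3 ivory): ivory=3
After 2 (gather 6 wool): ivory=3 wool=6
After 3 (gather 7 hemp): hemp=7 ivory=3 wool=6
After 4 (craft kiln): hemp=4 ivory=2 kiln=1 wool=3
After 5 (craft kiln): hemp=1 ivory=1 kiln=2
After 6 (craft paint): hemp=1 ivory=1 paint=4
After 7 (gather 3 wool): hemp=1 ivory=1 paint=4 wool=3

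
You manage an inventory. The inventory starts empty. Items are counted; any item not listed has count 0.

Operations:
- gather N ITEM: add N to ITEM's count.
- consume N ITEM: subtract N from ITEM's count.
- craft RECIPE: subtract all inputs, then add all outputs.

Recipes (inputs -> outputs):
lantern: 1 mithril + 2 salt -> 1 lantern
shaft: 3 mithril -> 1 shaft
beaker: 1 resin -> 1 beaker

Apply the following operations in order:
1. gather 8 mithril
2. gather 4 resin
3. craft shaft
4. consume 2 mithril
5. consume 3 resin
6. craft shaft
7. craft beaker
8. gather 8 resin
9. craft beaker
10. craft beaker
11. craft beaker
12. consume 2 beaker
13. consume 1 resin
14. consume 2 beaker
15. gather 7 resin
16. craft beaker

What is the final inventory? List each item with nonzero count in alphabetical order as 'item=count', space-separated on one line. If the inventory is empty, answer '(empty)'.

After 1 (gather 8 mithril): mithril=8
After 2 (gather 4 resin): mithril=8 resin=4
After 3 (craft shaft): mithril=5 resin=4 shaft=1
After 4 (consume 2 mithril): mithril=3 resin=4 shaft=1
After 5 (consume 3 resin): mithril=3 resin=1 shaft=1
After 6 (craft shaft): resin=1 shaft=2
After 7 (craft beaker): beaker=1 shaft=2
After 8 (gather 8 resin): beaker=1 resin=8 shaft=2
After 9 (craft beaker): beaker=2 resin=7 shaft=2
After 10 (craft beaker): beaker=3 resin=6 shaft=2
After 11 (craft beaker): beaker=4 resin=5 shaft=2
After 12 (consume 2 beaker): beaker=2 resin=5 shaft=2
After 13 (consume 1 resin): beaker=2 resin=4 shaft=2
After 14 (consume 2 beaker): resin=4 shaft=2
After 15 (gather 7 resin): resin=11 shaft=2
After 16 (craft beaker): beaker=1 resin=10 shaft=2

Answer: beaker=1 resin=10 shaft=2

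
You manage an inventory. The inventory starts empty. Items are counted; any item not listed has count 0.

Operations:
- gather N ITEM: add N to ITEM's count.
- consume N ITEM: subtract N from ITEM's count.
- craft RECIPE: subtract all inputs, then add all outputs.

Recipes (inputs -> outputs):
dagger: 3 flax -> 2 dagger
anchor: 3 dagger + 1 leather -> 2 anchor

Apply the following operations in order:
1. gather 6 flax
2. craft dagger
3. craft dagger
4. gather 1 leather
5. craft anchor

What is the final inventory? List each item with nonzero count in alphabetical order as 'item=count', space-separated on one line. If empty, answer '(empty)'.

After 1 (gather 6 flax): flax=6
After 2 (craft dagger): dagger=2 flax=3
After 3 (craft dagger): dagger=4
After 4 (gather 1 leather): dagger=4 leather=1
After 5 (craft anchor): anchor=2 dagger=1

Answer: anchor=2 dagger=1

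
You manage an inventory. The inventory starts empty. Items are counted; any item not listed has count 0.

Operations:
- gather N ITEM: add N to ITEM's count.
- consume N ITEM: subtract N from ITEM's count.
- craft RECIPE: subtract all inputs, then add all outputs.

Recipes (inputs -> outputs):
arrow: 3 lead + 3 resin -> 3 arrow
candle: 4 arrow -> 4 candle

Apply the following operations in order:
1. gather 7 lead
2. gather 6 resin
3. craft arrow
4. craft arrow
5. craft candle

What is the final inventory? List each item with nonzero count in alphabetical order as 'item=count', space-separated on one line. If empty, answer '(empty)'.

Answer: arrow=2 candle=4 lead=1

Derivation:
After 1 (gather 7 lead): lead=7
After 2 (gather 6 resin): lead=7 resin=6
After 3 (craft arrow): arrow=3 lead=4 resin=3
After 4 (craft arrow): arrow=6 lead=1
After 5 (craft candle): arrow=2 candle=4 lead=1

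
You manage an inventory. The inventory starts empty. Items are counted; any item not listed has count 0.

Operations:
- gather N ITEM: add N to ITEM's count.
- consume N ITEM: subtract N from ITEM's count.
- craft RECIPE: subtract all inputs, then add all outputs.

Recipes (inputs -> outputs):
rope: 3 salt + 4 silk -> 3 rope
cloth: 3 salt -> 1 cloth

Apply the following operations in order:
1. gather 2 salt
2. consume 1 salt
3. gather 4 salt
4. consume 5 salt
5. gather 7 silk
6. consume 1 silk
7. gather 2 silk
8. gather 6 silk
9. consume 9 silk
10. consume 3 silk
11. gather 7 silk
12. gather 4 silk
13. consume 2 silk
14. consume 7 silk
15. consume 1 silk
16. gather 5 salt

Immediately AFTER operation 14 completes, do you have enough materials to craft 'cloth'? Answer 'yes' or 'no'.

Answer: no

Derivation:
After 1 (gather 2 salt): salt=2
After 2 (consume 1 salt): salt=1
After 3 (gather 4 salt): salt=5
After 4 (consume 5 salt): (empty)
After 5 (gather 7 silk): silk=7
After 6 (consume 1 silk): silk=6
After 7 (gather 2 silk): silk=8
After 8 (gather 6 silk): silk=14
After 9 (consume 9 silk): silk=5
After 10 (consume 3 silk): silk=2
After 11 (gather 7 silk): silk=9
After 12 (gather 4 silk): silk=13
After 13 (consume 2 silk): silk=11
After 14 (consume 7 silk): silk=4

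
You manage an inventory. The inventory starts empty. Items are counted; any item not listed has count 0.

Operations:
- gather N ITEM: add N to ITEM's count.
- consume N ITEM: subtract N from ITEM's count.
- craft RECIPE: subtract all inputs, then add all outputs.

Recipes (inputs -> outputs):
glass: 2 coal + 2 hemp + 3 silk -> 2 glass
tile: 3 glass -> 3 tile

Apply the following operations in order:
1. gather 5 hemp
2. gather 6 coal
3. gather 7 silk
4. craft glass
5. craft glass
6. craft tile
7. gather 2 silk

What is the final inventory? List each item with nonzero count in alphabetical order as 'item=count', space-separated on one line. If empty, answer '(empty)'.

Answer: coal=2 glass=1 hemp=1 silk=3 tile=3

Derivation:
After 1 (gather 5 hemp): hemp=5
After 2 (gather 6 coal): coal=6 hemp=5
After 3 (gather 7 silk): coal=6 hemp=5 silk=7
After 4 (craft glass): coal=4 glass=2 hemp=3 silk=4
After 5 (craft glass): coal=2 glass=4 hemp=1 silk=1
After 6 (craft tile): coal=2 glass=1 hemp=1 silk=1 tile=3
After 7 (gather 2 silk): coal=2 glass=1 hemp=1 silk=3 tile=3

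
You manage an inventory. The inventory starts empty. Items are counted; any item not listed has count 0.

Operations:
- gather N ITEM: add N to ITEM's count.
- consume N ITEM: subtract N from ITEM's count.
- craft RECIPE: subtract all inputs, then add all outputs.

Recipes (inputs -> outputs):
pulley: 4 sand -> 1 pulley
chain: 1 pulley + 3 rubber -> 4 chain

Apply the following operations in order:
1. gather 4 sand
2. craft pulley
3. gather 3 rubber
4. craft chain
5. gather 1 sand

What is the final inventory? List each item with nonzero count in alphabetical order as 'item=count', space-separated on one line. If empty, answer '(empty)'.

Answer: chain=4 sand=1

Derivation:
After 1 (gather 4 sand): sand=4
After 2 (craft pulley): pulley=1
After 3 (gather 3 rubber): pulley=1 rubber=3
After 4 (craft chain): chain=4
After 5 (gather 1 sand): chain=4 sand=1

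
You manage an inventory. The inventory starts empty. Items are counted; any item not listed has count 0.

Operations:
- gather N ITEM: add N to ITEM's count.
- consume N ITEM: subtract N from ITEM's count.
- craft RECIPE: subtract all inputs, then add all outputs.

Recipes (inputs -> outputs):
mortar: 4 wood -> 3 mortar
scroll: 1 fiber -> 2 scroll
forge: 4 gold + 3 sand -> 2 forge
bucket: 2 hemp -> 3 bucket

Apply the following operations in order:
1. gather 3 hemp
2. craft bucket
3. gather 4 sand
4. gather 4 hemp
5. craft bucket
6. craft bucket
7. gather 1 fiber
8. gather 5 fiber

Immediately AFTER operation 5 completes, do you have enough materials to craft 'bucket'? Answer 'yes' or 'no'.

After 1 (gather 3 hemp): hemp=3
After 2 (craft bucket): bucket=3 hemp=1
After 3 (gather 4 sand): bucket=3 hemp=1 sand=4
After 4 (gather 4 hemp): bucket=3 hemp=5 sand=4
After 5 (craft bucket): bucket=6 hemp=3 sand=4

Answer: yes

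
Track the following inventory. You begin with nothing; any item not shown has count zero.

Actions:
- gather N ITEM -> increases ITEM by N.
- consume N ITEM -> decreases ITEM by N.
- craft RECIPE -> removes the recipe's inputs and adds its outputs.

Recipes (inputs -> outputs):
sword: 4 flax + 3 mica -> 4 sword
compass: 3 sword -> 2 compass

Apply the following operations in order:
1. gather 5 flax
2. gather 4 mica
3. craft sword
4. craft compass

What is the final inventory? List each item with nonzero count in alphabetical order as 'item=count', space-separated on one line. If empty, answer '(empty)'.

After 1 (gather 5 flax): flax=5
After 2 (gather 4 mica): flax=5 mica=4
After 3 (craft sword): flax=1 mica=1 sword=4
After 4 (craft compass): compass=2 flax=1 mica=1 sword=1

Answer: compass=2 flax=1 mica=1 sword=1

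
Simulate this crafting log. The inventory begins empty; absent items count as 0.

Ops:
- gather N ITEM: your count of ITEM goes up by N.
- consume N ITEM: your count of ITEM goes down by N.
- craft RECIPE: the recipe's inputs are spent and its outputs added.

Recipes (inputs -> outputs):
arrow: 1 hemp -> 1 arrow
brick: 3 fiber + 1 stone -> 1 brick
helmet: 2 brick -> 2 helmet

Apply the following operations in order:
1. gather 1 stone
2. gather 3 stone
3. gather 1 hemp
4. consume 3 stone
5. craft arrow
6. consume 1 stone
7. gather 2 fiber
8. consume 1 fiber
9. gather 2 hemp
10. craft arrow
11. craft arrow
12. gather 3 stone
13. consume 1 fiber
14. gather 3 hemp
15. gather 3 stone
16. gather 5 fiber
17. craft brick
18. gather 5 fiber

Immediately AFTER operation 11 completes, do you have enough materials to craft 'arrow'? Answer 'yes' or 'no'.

Answer: no

Derivation:
After 1 (gather 1 stone): stone=1
After 2 (gather 3 stone): stone=4
After 3 (gather 1 hemp): hemp=1 stone=4
After 4 (consume 3 stone): hemp=1 stone=1
After 5 (craft arrow): arrow=1 stone=1
After 6 (consume 1 stone): arrow=1
After 7 (gather 2 fiber): arrow=1 fiber=2
After 8 (consume 1 fiber): arrow=1 fiber=1
After 9 (gather 2 hemp): arrow=1 fiber=1 hemp=2
After 10 (craft arrow): arrow=2 fiber=1 hemp=1
After 11 (craft arrow): arrow=3 fiber=1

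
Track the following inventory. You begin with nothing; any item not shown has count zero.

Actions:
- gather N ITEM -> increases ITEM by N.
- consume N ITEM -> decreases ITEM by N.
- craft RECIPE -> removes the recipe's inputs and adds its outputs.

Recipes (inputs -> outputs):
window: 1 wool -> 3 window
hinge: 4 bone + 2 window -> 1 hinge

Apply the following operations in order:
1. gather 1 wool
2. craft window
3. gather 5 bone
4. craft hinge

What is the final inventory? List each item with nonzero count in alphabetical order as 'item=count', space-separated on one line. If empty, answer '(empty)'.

After 1 (gather 1 wool): wool=1
After 2 (craft window): window=3
After 3 (gather 5 bone): bone=5 window=3
After 4 (craft hinge): bone=1 hinge=1 window=1

Answer: bone=1 hinge=1 window=1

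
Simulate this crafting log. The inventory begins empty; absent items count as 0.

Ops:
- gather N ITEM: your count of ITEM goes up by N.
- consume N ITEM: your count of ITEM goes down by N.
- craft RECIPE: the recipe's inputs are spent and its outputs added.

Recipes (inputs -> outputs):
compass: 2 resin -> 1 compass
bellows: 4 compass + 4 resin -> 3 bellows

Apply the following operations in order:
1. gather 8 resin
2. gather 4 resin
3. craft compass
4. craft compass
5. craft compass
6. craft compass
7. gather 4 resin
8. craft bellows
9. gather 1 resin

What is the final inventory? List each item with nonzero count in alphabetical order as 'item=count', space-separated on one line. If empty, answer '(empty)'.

After 1 (gather 8 resin): resin=8
After 2 (gather 4 resin): resin=12
After 3 (craft compass): compass=1 resin=10
After 4 (craft compass): compass=2 resin=8
After 5 (craft compass): compass=3 resin=6
After 6 (craft compass): compass=4 resin=4
After 7 (gather 4 resin): compass=4 resin=8
After 8 (craft bellows): bellows=3 resin=4
After 9 (gather 1 resin): bellows=3 resin=5

Answer: bellows=3 resin=5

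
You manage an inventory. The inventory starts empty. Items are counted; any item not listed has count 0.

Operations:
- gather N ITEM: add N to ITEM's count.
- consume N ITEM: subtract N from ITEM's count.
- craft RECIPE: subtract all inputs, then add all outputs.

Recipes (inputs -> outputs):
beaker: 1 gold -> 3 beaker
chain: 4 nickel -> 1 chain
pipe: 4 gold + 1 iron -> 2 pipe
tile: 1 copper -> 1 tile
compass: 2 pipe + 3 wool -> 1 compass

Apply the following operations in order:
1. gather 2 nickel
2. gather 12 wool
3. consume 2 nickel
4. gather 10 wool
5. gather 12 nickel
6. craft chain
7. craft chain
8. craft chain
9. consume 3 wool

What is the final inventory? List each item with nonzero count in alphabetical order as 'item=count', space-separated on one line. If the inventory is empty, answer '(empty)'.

After 1 (gather 2 nickel): nickel=2
After 2 (gather 12 wool): nickel=2 wool=12
After 3 (consume 2 nickel): wool=12
After 4 (gather 10 wool): wool=22
After 5 (gather 12 nickel): nickel=12 wool=22
After 6 (craft chain): chain=1 nickel=8 wool=22
After 7 (craft chain): chain=2 nickel=4 wool=22
After 8 (craft chain): chain=3 wool=22
After 9 (consume 3 wool): chain=3 wool=19

Answer: chain=3 wool=19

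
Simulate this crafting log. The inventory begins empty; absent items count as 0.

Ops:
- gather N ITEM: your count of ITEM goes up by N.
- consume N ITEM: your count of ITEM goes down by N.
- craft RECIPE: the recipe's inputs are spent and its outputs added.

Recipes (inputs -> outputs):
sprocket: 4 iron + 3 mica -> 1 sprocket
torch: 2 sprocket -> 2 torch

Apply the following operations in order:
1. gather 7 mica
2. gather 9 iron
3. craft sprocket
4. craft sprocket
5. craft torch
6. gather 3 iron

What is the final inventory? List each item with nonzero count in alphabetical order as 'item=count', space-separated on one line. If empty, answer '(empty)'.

Answer: iron=4 mica=1 torch=2

Derivation:
After 1 (gather 7 mica): mica=7
After 2 (gather 9 iron): iron=9 mica=7
After 3 (craft sprocket): iron=5 mica=4 sprocket=1
After 4 (craft sprocket): iron=1 mica=1 sprocket=2
After 5 (craft torch): iron=1 mica=1 torch=2
After 6 (gather 3 iron): iron=4 mica=1 torch=2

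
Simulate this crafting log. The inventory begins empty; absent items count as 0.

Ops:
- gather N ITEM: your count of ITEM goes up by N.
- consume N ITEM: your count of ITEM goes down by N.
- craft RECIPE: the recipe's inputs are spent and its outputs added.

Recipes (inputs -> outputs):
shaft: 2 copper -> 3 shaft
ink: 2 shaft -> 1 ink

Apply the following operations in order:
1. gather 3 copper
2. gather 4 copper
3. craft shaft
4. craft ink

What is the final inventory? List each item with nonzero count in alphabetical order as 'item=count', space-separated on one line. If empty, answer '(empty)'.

After 1 (gather 3 copper): copper=3
After 2 (gather 4 copper): copper=7
After 3 (craft shaft): copper=5 shaft=3
After 4 (craft ink): copper=5 ink=1 shaft=1

Answer: copper=5 ink=1 shaft=1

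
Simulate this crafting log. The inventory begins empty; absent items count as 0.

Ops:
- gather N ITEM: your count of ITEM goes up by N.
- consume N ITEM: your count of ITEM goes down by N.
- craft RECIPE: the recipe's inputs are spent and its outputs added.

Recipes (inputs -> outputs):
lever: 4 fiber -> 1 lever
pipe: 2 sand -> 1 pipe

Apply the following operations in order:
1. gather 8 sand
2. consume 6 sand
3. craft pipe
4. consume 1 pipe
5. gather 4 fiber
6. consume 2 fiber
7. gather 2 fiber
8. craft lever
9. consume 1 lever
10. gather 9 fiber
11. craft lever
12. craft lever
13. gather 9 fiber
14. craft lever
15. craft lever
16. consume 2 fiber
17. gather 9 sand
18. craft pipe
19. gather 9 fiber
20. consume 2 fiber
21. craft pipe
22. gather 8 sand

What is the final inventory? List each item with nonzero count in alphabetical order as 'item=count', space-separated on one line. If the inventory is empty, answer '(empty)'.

Answer: fiber=7 lever=4 pipe=2 sand=13

Derivation:
After 1 (gather 8 sand): sand=8
After 2 (consume 6 sand): sand=2
After 3 (craft pipe): pipe=1
After 4 (consume 1 pipe): (empty)
After 5 (gather 4 fiber): fiber=4
After 6 (consume 2 fiber): fiber=2
After 7 (gather 2 fiber): fiber=4
After 8 (craft lever): lever=1
After 9 (consume 1 lever): (empty)
After 10 (gather 9 fiber): fiber=9
After 11 (craft lever): fiber=5 lever=1
After 12 (craft lever): fiber=1 lever=2
After 13 (gather 9 fiber): fiber=10 lever=2
After 14 (craft lever): fiber=6 lever=3
After 15 (craft lever): fiber=2 lever=4
After 16 (consume 2 fiber): lever=4
After 17 (gather 9 sand): lever=4 sand=9
After 18 (craft pipe): lever=4 pipe=1 sand=7
After 19 (gather 9 fiber): fiber=9 lever=4 pipe=1 sand=7
After 20 (consume 2 fiber): fiber=7 lever=4 pipe=1 sand=7
After 21 (craft pipe): fiber=7 lever=4 pipe=2 sand=5
After 22 (gather 8 sand): fiber=7 lever=4 pipe=2 sand=13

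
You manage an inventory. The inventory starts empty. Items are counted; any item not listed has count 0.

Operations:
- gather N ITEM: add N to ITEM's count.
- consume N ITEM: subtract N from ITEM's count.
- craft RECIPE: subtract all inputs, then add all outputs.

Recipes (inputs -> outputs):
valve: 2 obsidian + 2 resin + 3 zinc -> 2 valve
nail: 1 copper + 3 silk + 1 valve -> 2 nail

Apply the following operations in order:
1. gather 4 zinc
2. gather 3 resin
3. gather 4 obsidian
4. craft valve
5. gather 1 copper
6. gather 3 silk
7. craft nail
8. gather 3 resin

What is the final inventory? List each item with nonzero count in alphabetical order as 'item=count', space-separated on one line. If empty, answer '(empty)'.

After 1 (gather 4 zinc): zinc=4
After 2 (gather 3 resin): resin=3 zinc=4
After 3 (gather 4 obsidian): obsidian=4 resin=3 zinc=4
After 4 (craft valve): obsidian=2 resin=1 valve=2 zinc=1
After 5 (gather 1 copper): copper=1 obsidian=2 resin=1 valve=2 zinc=1
After 6 (gather 3 silk): copper=1 obsidian=2 resin=1 silk=3 valve=2 zinc=1
After 7 (craft nail): nail=2 obsidian=2 resin=1 valve=1 zinc=1
After 8 (gather 3 resin): nail=2 obsidian=2 resin=4 valve=1 zinc=1

Answer: nail=2 obsidian=2 resin=4 valve=1 zinc=1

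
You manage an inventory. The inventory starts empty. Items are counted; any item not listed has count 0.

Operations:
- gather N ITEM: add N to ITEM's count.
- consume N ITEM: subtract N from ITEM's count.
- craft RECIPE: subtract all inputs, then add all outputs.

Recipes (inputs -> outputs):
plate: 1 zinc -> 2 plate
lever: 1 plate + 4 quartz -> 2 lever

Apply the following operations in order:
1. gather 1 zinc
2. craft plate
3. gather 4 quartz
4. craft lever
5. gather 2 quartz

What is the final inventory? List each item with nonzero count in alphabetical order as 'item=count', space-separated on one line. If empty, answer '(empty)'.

Answer: lever=2 plate=1 quartz=2

Derivation:
After 1 (gather 1 zinc): zinc=1
After 2 (craft plate): plate=2
After 3 (gather 4 quartz): plate=2 quartz=4
After 4 (craft lever): lever=2 plate=1
After 5 (gather 2 quartz): lever=2 plate=1 quartz=2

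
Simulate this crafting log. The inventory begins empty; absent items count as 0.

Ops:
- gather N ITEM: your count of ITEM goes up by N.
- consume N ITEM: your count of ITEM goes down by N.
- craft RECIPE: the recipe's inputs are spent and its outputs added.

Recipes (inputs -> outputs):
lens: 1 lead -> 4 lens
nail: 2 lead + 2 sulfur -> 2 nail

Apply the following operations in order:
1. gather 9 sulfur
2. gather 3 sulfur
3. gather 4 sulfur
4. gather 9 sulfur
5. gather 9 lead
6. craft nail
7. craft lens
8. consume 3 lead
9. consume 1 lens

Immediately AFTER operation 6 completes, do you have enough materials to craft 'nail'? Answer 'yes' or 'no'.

After 1 (gather 9 sulfur): sulfur=9
After 2 (gather 3 sulfur): sulfur=12
After 3 (gather 4 sulfur): sulfur=16
After 4 (gather 9 sulfur): sulfur=25
After 5 (gather 9 lead): lead=9 sulfur=25
After 6 (craft nail): lead=7 nail=2 sulfur=23

Answer: yes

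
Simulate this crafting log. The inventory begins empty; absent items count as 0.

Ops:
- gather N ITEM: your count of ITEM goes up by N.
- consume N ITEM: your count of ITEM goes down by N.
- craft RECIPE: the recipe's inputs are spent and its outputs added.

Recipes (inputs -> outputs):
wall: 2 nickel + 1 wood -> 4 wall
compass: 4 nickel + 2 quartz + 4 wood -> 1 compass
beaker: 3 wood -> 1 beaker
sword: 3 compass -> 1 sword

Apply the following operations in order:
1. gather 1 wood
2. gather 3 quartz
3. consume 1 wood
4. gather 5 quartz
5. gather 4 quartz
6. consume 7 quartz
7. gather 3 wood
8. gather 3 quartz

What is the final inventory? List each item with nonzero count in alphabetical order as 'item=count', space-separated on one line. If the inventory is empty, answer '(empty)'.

Answer: quartz=8 wood=3

Derivation:
After 1 (gather 1 wood): wood=1
After 2 (gather 3 quartz): quartz=3 wood=1
After 3 (consume 1 wood): quartz=3
After 4 (gather 5 quartz): quartz=8
After 5 (gather 4 quartz): quartz=12
After 6 (consume 7 quartz): quartz=5
After 7 (gather 3 wood): quartz=5 wood=3
After 8 (gather 3 quartz): quartz=8 wood=3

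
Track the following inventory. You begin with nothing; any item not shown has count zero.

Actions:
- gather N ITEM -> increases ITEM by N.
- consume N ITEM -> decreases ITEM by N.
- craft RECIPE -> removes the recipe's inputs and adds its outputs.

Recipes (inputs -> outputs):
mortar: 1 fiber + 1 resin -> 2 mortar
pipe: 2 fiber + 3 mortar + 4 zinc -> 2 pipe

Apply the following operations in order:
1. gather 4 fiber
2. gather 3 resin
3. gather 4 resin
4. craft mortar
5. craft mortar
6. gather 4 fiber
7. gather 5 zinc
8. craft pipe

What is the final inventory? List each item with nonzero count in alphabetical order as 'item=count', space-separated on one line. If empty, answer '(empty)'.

After 1 (gather 4 fiber): fiber=4
After 2 (gather 3 resin): fiber=4 resin=3
After 3 (gather 4 resin): fiber=4 resin=7
After 4 (craft mortar): fiber=3 mortar=2 resin=6
After 5 (craft mortar): fiber=2 mortar=4 resin=5
After 6 (gather 4 fiber): fiber=6 mortar=4 resin=5
After 7 (gather 5 zinc): fiber=6 mortar=4 resin=5 zinc=5
After 8 (craft pipe): fiber=4 mortar=1 pipe=2 resin=5 zinc=1

Answer: fiber=4 mortar=1 pipe=2 resin=5 zinc=1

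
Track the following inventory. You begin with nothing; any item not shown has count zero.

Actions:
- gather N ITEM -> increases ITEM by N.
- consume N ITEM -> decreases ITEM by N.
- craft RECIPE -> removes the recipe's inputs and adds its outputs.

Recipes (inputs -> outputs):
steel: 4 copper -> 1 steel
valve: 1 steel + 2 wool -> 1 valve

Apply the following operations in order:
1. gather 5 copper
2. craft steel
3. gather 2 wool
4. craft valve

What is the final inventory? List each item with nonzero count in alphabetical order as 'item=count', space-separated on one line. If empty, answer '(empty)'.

Answer: copper=1 valve=1

Derivation:
After 1 (gather 5 copper): copper=5
After 2 (craft steel): copper=1 steel=1
After 3 (gather 2 wool): copper=1 steel=1 wool=2
After 4 (craft valve): copper=1 valve=1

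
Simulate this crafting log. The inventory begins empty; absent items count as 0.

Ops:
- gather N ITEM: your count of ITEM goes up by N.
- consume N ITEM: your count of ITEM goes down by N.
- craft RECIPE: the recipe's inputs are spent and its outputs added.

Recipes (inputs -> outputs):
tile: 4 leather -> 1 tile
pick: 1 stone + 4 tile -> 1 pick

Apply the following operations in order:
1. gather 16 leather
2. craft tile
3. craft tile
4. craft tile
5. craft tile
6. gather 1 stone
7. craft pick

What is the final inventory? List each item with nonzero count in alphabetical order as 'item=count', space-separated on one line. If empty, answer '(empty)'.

After 1 (gather 16 leather): leather=16
After 2 (craft tile): leather=12 tile=1
After 3 (craft tile): leather=8 tile=2
After 4 (craft tile): leather=4 tile=3
After 5 (craft tile): tile=4
After 6 (gather 1 stone): stone=1 tile=4
After 7 (craft pick): pick=1

Answer: pick=1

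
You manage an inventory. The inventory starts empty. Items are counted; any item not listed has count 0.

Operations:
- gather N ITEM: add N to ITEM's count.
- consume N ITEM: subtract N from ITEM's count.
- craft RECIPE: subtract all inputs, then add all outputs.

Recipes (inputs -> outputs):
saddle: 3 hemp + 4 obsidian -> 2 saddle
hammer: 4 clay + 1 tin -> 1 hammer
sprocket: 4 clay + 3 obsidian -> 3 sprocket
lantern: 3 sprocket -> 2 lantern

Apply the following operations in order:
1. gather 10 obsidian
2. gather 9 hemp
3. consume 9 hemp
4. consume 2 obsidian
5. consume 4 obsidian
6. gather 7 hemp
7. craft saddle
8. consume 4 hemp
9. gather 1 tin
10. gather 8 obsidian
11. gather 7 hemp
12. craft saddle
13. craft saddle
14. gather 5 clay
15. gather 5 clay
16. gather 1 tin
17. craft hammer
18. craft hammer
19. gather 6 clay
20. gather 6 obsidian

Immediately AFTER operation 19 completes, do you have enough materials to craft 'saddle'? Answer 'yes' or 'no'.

Answer: no

Derivation:
After 1 (gather 10 obsidian): obsidian=10
After 2 (gather 9 hemp): hemp=9 obsidian=10
After 3 (consume 9 hemp): obsidian=10
After 4 (consume 2 obsidian): obsidian=8
After 5 (consume 4 obsidian): obsidian=4
After 6 (gather 7 hemp): hemp=7 obsidian=4
After 7 (craft saddle): hemp=4 saddle=2
After 8 (consume 4 hemp): saddle=2
After 9 (gather 1 tin): saddle=2 tin=1
After 10 (gather 8 obsidian): obsidian=8 saddle=2 tin=1
After 11 (gather 7 hemp): hemp=7 obsidian=8 saddle=2 tin=1
After 12 (craft saddle): hemp=4 obsidian=4 saddle=4 tin=1
After 13 (craft saddle): hemp=1 saddle=6 tin=1
After 14 (gather 5 clay): clay=5 hemp=1 saddle=6 tin=1
After 15 (gather 5 clay): clay=10 hemp=1 saddle=6 tin=1
After 16 (gather 1 tin): clay=10 hemp=1 saddle=6 tin=2
After 17 (craft hammer): clay=6 hammer=1 hemp=1 saddle=6 tin=1
After 18 (craft hammer): clay=2 hammer=2 hemp=1 saddle=6
After 19 (gather 6 clay): clay=8 hammer=2 hemp=1 saddle=6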